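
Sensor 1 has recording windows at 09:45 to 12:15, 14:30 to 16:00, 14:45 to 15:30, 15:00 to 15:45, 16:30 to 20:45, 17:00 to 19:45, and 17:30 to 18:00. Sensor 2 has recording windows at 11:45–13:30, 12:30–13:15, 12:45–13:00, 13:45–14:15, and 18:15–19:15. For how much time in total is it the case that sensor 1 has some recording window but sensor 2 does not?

6 h 45 min

Merge the first list: 09:45-12:15, 14:30-16:00, 16:30-20:45.
Merge the second list: 11:45-13:30, 13:45-14:15, 18:15-19:15.
A \ B = 09:45-11:45, 14:30-16:00, 16:30-18:15, 19:15-20:45.
Total: 2 h + 1 h 30 min + 1 h 45 min + 1 h 30 min = 6 h 45 min.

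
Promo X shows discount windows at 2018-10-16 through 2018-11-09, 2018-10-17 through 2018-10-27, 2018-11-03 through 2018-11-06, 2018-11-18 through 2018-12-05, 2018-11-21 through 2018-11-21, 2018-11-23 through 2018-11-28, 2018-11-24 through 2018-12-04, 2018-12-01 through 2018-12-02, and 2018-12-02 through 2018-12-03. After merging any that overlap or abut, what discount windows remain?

2018-10-17 through 2018-10-27 overlaps/touches 2018-10-16 through 2018-11-09 → extend to 2018-10-16 through 2018-11-09.
2018-11-03 through 2018-11-06 overlaps/touches 2018-10-16 through 2018-11-09 → extend to 2018-10-16 through 2018-11-09.
2018-11-18 through 2018-12-05 is disjoint → start new block.
2018-11-21 through 2018-11-21 overlaps/touches 2018-11-18 through 2018-12-05 → extend to 2018-11-18 through 2018-12-05.
2018-11-23 through 2018-11-28 overlaps/touches 2018-11-18 through 2018-12-05 → extend to 2018-11-18 through 2018-12-05.
2018-11-24 through 2018-12-04 overlaps/touches 2018-11-18 through 2018-12-05 → extend to 2018-11-18 through 2018-12-05.
2018-12-01 through 2018-12-02 overlaps/touches 2018-11-18 through 2018-12-05 → extend to 2018-11-18 through 2018-12-05.
2018-12-02 through 2018-12-03 overlaps/touches 2018-11-18 through 2018-12-05 → extend to 2018-11-18 through 2018-12-05.

2018-10-16 through 2018-11-09, 2018-11-18 through 2018-12-05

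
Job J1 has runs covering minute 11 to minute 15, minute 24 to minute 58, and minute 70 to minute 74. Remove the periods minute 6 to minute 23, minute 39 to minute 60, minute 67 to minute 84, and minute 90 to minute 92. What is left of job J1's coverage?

minute 24 to minute 39

minute 11 to minute 15 lies entirely inside B → drops out.
minute 24 to minute 58 with B removed leaves minute 24 to minute 39.
minute 70 to minute 74 lies entirely inside B → drops out.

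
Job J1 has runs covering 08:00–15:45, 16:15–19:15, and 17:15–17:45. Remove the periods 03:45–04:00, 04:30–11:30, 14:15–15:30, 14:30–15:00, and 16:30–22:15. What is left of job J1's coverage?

11:30–14:15, 15:30–15:45, 16:15–16:30

A, merged: 08:00–15:45, 16:15–19:15.
B, merged: 03:45–04:00, 04:30–11:30, 14:15–15:30, 16:30–22:15.
08:00–15:45 minus B → 11:30–14:15, 15:30–15:45.
16:15–19:15 minus B → 16:15–16:30.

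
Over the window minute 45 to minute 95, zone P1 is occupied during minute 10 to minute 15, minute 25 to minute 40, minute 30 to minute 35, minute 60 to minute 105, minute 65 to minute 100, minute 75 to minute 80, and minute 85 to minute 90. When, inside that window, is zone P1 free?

After merging, the occupied span is minute 10 to minute 15, minute 25 to minute 40, minute 60 to minute 105.
Gaps within minute 45 to minute 95: minute 45 to minute 60.

minute 45 to minute 60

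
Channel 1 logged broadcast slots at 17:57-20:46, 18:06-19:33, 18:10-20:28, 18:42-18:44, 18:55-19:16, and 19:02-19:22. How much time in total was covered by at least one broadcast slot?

2 h 49 min

Merged: 17:57–20:46.
Length: 2 h 49 min.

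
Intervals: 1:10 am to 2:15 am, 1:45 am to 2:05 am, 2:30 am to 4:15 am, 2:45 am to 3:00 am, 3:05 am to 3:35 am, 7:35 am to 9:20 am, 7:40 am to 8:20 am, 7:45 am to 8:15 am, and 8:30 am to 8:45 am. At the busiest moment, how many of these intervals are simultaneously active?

3

At 7:45 am, 3 of the intervals are simultaneously active.
No point has more.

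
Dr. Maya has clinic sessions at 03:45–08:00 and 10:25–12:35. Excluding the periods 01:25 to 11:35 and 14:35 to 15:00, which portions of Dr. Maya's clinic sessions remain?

03:45–08:00: fully covered by B → removed.
10:25–12:35 minus B → 11:35–12:35.

11:35–12:35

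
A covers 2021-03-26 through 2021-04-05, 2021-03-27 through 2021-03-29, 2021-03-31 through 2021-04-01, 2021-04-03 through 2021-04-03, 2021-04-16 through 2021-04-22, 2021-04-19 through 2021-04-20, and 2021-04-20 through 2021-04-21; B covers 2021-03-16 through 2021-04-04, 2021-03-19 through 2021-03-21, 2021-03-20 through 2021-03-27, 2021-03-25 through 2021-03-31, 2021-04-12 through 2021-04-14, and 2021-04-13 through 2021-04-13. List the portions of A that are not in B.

2021-04-05 through 2021-04-05, 2021-04-16 through 2021-04-22

Merge the first list: 2021-03-26 through 2021-04-05, 2021-04-16 through 2021-04-22.
Merge the second list: 2021-03-16 through 2021-04-04, 2021-04-12 through 2021-04-14.
2021-03-26 through 2021-04-05 with B removed leaves 2021-04-05 through 2021-04-05.
2021-04-16 through 2021-04-22 is untouched.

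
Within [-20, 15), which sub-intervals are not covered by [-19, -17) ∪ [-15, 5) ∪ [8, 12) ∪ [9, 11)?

[-20, -19) ∪ [-17, -15) ∪ [5, 8) ∪ [12, 15)

The merged coverage is [-19, -17), [-15, 5), [8, 12).
Uncovered inside [-20, 15): [-20, -19), [-17, -15), [5, 8), [12, 15).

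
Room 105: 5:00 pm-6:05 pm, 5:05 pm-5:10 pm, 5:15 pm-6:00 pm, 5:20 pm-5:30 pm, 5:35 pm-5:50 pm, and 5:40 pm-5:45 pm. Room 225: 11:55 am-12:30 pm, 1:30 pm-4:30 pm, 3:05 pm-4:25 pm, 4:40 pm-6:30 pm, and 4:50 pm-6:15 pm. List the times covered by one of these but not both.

11:55 am-12:30 pm, 1:30 pm-4:30 pm, 4:40 pm-5:00 pm, 6:05 pm-6:30 pm

First set merges to 5:00 pm-6:05 pm.
Second set merges to 11:55 am-12:30 pm, 1:30 pm-4:30 pm, 4:40 pm-6:30 pm.
A \ B = none.
B \ A = 11:55 am-12:30 pm, 1:30 pm-4:30 pm, 4:40 pm-5:00 pm, 6:05 pm-6:30 pm.
Union of the two gives the symmetric difference.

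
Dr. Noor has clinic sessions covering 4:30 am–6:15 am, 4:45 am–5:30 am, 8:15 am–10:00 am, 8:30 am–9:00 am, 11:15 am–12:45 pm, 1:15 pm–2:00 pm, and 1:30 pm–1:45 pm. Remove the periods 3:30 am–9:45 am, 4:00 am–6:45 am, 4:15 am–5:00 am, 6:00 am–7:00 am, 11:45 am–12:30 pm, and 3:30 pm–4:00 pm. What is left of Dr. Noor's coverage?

9:45 am-10:00 am, 11:15 am-11:45 am, 12:30 pm-12:45 pm, 1:15 pm-2:00 pm

First set merges to 4:30 am-6:15 am, 8:15 am-10:00 am, 11:15 am-12:45 pm, 1:15 pm-2:00 pm.
Second set merges to 3:30 am-9:45 am, 11:45 am-12:30 pm, 3:30 pm-4:00 pm.
4:30 am-6:15 am: entirely removed.
8:15 am-10:00 am \ B = 9:45 am-10:00 am.
11:15 am-12:45 pm \ B = 11:15 am-11:45 am, 12:30 pm-12:45 pm.
1:15 pm-2:00 pm: nothing removed.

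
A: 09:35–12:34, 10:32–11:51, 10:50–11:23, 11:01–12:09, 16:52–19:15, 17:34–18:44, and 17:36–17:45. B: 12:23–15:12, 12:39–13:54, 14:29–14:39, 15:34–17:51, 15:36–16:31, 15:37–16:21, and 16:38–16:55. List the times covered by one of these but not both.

09:35–12:23, 12:34–15:12, 15:34–16:52, 17:51–19:15

A, merged: 09:35–12:34, 16:52–19:15.
B, merged: 12:23–15:12, 15:34–17:51.
A but not B: 09:35–12:23, 17:51–19:15.
B but not A: 12:34–15:12, 15:34–16:52.
Combining gives A △ B.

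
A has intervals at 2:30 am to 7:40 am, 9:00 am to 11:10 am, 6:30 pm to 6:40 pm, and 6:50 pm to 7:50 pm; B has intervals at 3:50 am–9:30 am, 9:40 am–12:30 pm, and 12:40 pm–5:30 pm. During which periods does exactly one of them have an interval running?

Only in the first: 2:30 am-3:50 am, 9:30 am-9:40 am, 6:30 pm-6:40 pm, 6:50 pm-7:50 pm.
Only in the second: 7:40 am-9:00 am, 11:10 am-12:30 pm, 12:40 pm-5:30 pm.
Together these are the periods covered by exactly one.

2:30 am-3:50 am, 7:40 am-9:00 am, 9:30 am-9:40 am, 11:10 am-12:30 pm, 12:40 pm-5:30 pm, 6:30 pm-6:40 pm, 6:50 pm-7:50 pm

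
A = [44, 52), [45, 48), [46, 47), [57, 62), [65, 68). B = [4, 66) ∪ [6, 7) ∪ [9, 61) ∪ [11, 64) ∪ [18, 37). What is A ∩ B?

[44, 52) ∪ [57, 62) ∪ [65, 66)

First set merges to [44, 52), [57, 62), [65, 68).
Second set merges to [4, 66).
[44, 52) overlaps B on [44, 52).
[57, 62) overlaps B on [57, 62).
[65, 68) overlaps B on [65, 66).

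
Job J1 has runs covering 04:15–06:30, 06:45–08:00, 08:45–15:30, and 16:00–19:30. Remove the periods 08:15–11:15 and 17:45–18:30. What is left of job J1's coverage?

04:15–06:30, 06:45–08:00, 11:15–15:30, 16:00–17:45, 18:30–19:30

04:15–06:30: nothing removed.
06:45–08:00: nothing removed.
08:45–15:30 \ B = 11:15–15:30.
16:00–19:30 \ B = 16:00–17:45, 18:30–19:30.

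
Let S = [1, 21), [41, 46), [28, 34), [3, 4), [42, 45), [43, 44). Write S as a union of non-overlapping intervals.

Sort by start: [1, 21), [3, 4), [28, 34), [41, 46), [42, 45), [43, 44).
[3, 4) overlaps/touches [1, 21) → extend to [1, 21).
[28, 34) is disjoint → start new block.
[41, 46) is disjoint → start new block.
[42, 45) overlaps/touches [41, 46) → extend to [41, 46).
[43, 44) overlaps/touches [41, 46) → extend to [41, 46).

[1, 21) ∪ [28, 34) ∪ [41, 46)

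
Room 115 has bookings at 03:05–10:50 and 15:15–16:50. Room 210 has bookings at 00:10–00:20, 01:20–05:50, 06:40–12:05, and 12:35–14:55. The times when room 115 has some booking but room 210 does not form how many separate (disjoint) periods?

A \ B = 05:50–06:40, 15:15–16:50.
That is 2 disjoint pieces.

2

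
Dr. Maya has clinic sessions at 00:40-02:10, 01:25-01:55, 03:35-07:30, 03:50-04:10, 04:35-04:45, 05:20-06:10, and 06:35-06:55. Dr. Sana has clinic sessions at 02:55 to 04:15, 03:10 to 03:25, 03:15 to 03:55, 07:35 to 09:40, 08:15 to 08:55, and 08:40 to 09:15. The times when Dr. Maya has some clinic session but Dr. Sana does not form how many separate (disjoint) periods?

2

A, merged: 00:40–02:10, 03:35–07:30.
B, merged: 02:55–04:15, 07:35–09:40.
A \ B = 00:40–02:10, 04:15–07:30.
That is 2 disjoint pieces.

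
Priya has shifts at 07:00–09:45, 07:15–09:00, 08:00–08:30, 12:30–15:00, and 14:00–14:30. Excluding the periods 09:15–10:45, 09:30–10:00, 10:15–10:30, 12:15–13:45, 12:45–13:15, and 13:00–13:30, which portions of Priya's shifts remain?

07:00–09:15, 13:45–15:00

First set merges to 07:00–09:45, 12:30–15:00.
Second set merges to 09:15–10:45, 12:15–13:45.
07:00–09:45 with B removed leaves 07:00–09:15.
12:30–15:00 with B removed leaves 13:45–15:00.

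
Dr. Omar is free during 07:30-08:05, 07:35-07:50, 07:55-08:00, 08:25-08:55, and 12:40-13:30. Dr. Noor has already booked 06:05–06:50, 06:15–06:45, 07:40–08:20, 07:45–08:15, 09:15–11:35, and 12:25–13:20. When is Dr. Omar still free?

First set merges to 07:30–08:05, 08:25–08:55, 12:40–13:30.
Second set merges to 06:05–06:50, 07:40–08:20, 09:15–11:35, 12:25–13:20.
07:30–08:05 with B removed leaves 07:30–07:40.
08:25–08:55 is untouched.
12:40–13:30 with B removed leaves 13:20–13:30.

07:30–07:40, 08:25–08:55, 13:20–13:30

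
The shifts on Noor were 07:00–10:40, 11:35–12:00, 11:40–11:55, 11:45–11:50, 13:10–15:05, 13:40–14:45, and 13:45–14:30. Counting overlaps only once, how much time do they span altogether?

6 h

Merged: 07:00–10:40, 11:35–12:00, 13:10–15:05.
Lengths: 3 h 40 min + 25 min + 1 h 55 min = 6 h.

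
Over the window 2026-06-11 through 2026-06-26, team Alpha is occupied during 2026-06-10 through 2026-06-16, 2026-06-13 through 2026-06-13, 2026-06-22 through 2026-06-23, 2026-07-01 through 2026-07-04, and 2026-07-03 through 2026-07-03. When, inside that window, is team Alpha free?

2026-06-17 through 2026-06-21, 2026-06-24 through 2026-06-26

The merged coverage is 2026-06-10 through 2026-06-16, 2026-06-22 through 2026-06-23, 2026-07-01 through 2026-07-04.
Gaps within 2026-06-11 through 2026-06-26: 2026-06-17 through 2026-06-21, 2026-06-24 through 2026-06-26.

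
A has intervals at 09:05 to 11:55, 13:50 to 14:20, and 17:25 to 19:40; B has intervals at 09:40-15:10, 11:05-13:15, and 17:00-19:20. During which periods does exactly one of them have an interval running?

09:05–09:40, 11:55–13:50, 14:20–15:10, 17:00–17:25, 19:20–19:40

B, merged: 09:40–15:10, 17:00–19:20.
A but not B: 09:05–09:40, 19:20–19:40.
B but not A: 11:55–13:50, 14:20–15:10, 17:00–17:25.
Combining gives A △ B.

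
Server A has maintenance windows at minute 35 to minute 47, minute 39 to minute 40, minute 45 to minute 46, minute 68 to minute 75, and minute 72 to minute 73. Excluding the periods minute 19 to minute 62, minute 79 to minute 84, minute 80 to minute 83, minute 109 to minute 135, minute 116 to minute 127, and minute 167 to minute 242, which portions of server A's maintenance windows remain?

A, merged: minute 35 to minute 47, minute 68 to minute 75.
B, merged: minute 19 to minute 62, minute 79 to minute 84, minute 109 to minute 135, minute 167 to minute 242.
minute 35 to minute 47 lies entirely inside B → drops out.
minute 68 to minute 75 is untouched.

minute 68 to minute 75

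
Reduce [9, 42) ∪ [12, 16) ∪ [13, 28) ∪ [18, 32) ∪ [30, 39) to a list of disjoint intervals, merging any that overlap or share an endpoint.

[12, 16) overlaps/touches [9, 42) → extend to [9, 42).
[13, 28) overlaps/touches [9, 42) → extend to [9, 42).
[18, 32) overlaps/touches [9, 42) → extend to [9, 42).
[30, 39) overlaps/touches [9, 42) → extend to [9, 42).

[9, 42)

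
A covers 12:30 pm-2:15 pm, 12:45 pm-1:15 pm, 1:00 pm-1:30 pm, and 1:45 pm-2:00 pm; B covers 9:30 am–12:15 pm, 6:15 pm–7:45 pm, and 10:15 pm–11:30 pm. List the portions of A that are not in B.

12:30 pm–2:15 pm

Merge the first list: 12:30 pm–2:15 pm.
12:30 pm–2:15 pm: no B overlap → unchanged.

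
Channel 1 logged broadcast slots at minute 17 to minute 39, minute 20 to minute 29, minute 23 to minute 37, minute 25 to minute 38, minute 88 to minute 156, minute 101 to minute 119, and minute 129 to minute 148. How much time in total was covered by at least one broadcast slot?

90 minutes

Merged: minute 17 to minute 39, minute 88 to minute 156.
Lengths: 22 minutes + 68 minutes = 90 minutes.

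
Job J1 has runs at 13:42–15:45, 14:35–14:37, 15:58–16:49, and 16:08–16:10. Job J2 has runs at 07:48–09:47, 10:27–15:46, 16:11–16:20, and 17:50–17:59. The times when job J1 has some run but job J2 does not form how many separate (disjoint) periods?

2

First set merges to 13:42–15:45, 15:58–16:49.
A \ B = 15:58–16:11, 16:20–16:49.
That is 2 disjoint pieces.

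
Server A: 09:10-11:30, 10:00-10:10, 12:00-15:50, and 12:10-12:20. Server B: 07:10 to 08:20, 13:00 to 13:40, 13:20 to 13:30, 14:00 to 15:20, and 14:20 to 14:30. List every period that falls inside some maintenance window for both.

13:00–13:40, 14:00–15:20

Merge the first list: 09:10–11:30, 12:00–15:50.
Merge the second list: 07:10–08:20, 13:00–13:40, 14:00–15:20.
09:10–11:30 meets no B interval.
12:00–15:50 ∩ B → 13:00–13:40, 14:00–15:20.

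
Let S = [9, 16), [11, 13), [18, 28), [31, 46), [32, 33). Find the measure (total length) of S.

Merged: [9, 16), [18, 28), [31, 46).
Lengths: 7 + 10 + 15 = 32.

32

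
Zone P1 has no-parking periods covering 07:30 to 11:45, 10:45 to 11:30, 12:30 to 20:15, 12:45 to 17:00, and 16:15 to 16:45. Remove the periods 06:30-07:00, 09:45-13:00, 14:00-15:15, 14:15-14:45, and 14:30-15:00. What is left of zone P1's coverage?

Merge the first list: 07:30–11:45, 12:30–20:15.
Merge the second list: 06:30–07:00, 09:45–13:00, 14:00–15:15.
07:30–11:45 with B removed leaves 07:30–09:45.
12:30–20:15 with B removed leaves 13:00–14:00, 15:15–20:15.

07:30–09:45, 13:00–14:00, 15:15–20:15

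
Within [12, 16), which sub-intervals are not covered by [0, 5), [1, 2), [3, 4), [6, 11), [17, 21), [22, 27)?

Covered (merged): [0, 5), [6, 11), [17, 21), [22, 27).
Complement within [12, 16): [12, 16).

[12, 16)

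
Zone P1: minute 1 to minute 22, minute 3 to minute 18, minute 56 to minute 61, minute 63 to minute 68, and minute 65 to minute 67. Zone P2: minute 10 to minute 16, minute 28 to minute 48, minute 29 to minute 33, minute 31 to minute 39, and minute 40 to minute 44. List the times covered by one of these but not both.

First set merges to minute 1 to minute 22, minute 56 to minute 61, minute 63 to minute 68.
Second set merges to minute 10 to minute 16, minute 28 to minute 48.
Only in the first: minute 1 to minute 10, minute 16 to minute 22, minute 56 to minute 61, minute 63 to minute 68.
Only in the second: minute 28 to minute 48.
Together these are the periods covered by exactly one.

minute 1 to minute 10, minute 16 to minute 22, minute 28 to minute 48, minute 56 to minute 61, minute 63 to minute 68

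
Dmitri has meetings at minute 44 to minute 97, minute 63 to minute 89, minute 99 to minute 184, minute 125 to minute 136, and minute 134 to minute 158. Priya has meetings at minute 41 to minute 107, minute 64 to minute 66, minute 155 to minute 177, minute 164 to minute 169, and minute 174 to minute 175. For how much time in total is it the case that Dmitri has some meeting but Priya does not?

First set merges to minute 44 to minute 97, minute 99 to minute 184.
Second set merges to minute 41 to minute 107, minute 155 to minute 177.
A \ B = minute 107 to minute 155, minute 177 to minute 184.
Total: 48 minutes + 7 minutes = 55 minutes.

55 minutes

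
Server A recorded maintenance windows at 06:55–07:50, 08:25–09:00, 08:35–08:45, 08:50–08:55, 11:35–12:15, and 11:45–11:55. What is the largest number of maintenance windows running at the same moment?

2

At 08:35, 2 of the intervals are simultaneously active.
No point has more.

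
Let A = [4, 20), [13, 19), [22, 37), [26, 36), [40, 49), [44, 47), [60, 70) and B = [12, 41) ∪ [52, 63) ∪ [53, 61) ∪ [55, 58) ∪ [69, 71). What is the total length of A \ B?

22

Merge the first list: [4, 20), [22, 37), [40, 49), [60, 70).
Merge the second list: [12, 41), [52, 63), [69, 71).
A \ B = [4, 12), [41, 49), [63, 69).
Total: 8 + 8 + 6 = 22.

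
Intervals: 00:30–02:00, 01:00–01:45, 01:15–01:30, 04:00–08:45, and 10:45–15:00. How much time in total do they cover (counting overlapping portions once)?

10 h 30 min

Merged: 00:30–02:00, 04:00–08:45, 10:45–15:00.
Lengths: 1 h 30 min + 4 h 45 min + 4 h 15 min = 10 h 30 min.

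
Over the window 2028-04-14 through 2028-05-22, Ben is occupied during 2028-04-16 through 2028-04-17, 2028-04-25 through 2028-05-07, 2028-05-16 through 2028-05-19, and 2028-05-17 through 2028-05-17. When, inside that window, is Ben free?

The merged coverage is 2028-04-16 through 2028-04-17, 2028-04-25 through 2028-05-07, 2028-05-16 through 2028-05-19.
Gaps within 2028-04-14 through 2028-05-22: 2028-04-14 through 2028-04-15, 2028-04-18 through 2028-04-24, 2028-05-08 through 2028-05-15, 2028-05-20 through 2028-05-22.

2028-04-14 through 2028-04-15, 2028-04-18 through 2028-04-24, 2028-05-08 through 2028-05-15, 2028-05-20 through 2028-05-22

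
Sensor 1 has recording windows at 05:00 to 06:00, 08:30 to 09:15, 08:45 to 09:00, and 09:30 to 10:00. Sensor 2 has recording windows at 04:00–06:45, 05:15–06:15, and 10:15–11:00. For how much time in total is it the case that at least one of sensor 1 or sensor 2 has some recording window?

4 h 45 min

A, merged: 05:00–06:00, 08:30–09:15, 09:30–10:00.
B, merged: 04:00–06:45, 10:15–11:00.
A ∪ B = 04:00–06:45, 08:30–09:15, 09:30–10:00, 10:15–11:00.
Total: 2 h 45 min + 45 min + 30 min + 45 min = 4 h 45 min.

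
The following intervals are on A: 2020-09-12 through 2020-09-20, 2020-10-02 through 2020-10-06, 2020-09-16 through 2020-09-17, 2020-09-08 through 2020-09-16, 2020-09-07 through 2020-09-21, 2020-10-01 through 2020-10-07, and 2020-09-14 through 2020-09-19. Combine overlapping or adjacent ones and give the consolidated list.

2020-09-07 through 2020-09-21, 2020-10-01 through 2020-10-07

Sort by start: 2020-09-07 through 2020-09-21, 2020-09-08 through 2020-09-16, 2020-09-12 through 2020-09-20, 2020-09-14 through 2020-09-19, 2020-09-16 through 2020-09-17, 2020-10-01 through 2020-10-07, 2020-10-02 through 2020-10-06.
2020-09-08 through 2020-09-16 overlaps/touches 2020-09-07 through 2020-09-21 → extend to 2020-09-07 through 2020-09-21.
2020-09-12 through 2020-09-20 overlaps/touches 2020-09-07 through 2020-09-21 → extend to 2020-09-07 through 2020-09-21.
2020-09-14 through 2020-09-19 overlaps/touches 2020-09-07 through 2020-09-21 → extend to 2020-09-07 through 2020-09-21.
2020-09-16 through 2020-09-17 overlaps/touches 2020-09-07 through 2020-09-21 → extend to 2020-09-07 through 2020-09-21.
2020-10-01 through 2020-10-07 is disjoint → start new block.
2020-10-02 through 2020-10-06 overlaps/touches 2020-10-01 through 2020-10-07 → extend to 2020-10-01 through 2020-10-07.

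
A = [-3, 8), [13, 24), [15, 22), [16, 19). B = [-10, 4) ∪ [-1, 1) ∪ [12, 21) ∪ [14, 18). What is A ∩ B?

[-3, 4) ∪ [13, 21)

A, merged: [-3, 8), [13, 24).
B, merged: [-10, 4), [12, 21).
[-3, 8) ∩ B → [-3, 4).
[13, 24) ∩ B → [13, 21).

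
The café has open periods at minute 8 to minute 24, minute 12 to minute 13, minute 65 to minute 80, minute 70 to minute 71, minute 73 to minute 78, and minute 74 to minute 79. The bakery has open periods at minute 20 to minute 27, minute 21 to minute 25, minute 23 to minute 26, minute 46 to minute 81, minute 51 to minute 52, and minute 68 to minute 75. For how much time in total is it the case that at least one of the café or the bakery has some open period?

54 minutes

A, merged: minute 8 to minute 24, minute 65 to minute 80.
B, merged: minute 20 to minute 27, minute 46 to minute 81.
A ∪ B = minute 8 to minute 27, minute 46 to minute 81.
Total: 19 minutes + 35 minutes = 54 minutes.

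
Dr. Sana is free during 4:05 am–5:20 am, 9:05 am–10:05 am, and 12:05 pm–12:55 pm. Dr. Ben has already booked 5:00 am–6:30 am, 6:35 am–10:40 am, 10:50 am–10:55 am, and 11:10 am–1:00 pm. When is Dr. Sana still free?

4:05 am–5:00 am

4:05 am–5:20 am with B removed leaves 4:05 am–5:00 am.
9:05 am–10:05 am lies entirely inside B → drops out.
12:05 pm–12:55 pm lies entirely inside B → drops out.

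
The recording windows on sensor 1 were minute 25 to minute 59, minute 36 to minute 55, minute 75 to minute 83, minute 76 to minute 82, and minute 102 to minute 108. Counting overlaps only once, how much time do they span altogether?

Merged: minute 25 to minute 59, minute 75 to minute 83, minute 102 to minute 108.
Lengths: 34 minutes + 8 minutes + 6 minutes = 48 minutes.

48 minutes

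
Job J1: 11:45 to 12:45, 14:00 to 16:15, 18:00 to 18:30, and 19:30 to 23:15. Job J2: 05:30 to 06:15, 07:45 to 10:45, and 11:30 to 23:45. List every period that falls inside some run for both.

11:45–12:45 overlaps B on 11:45–12:45.
14:00–16:15 overlaps B on 14:00–16:15.
18:00–18:30 overlaps B on 18:00–18:30.
19:30–23:15 overlaps B on 19:30–23:15.

11:45–12:45, 14:00–16:15, 18:00–18:30, 19:30–23:15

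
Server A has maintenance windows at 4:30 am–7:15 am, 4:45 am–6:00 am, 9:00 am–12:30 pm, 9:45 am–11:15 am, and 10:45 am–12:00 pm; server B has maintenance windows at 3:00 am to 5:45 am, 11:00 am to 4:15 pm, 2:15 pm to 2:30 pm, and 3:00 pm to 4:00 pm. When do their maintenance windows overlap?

Merge the first list: 4:30 am–7:15 am, 9:00 am–12:30 pm.
Merge the second list: 3:00 am–5:45 am, 11:00 am–4:15 pm.
4:30 am–7:15 am overlaps B on 4:30 am–5:45 am.
9:00 am–12:30 pm overlaps B on 11:00 am–12:30 pm.

4:30 am–5:45 am, 11:00 am–12:30 pm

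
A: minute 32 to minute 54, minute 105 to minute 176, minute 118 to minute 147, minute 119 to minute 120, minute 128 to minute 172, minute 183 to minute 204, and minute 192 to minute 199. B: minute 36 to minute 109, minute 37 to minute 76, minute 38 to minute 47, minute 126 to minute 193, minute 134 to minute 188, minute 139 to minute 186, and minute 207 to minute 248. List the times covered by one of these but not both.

minute 32 to minute 36, minute 54 to minute 105, minute 109 to minute 126, minute 176 to minute 183, minute 193 to minute 204, minute 207 to minute 248

First set merges to minute 32 to minute 54, minute 105 to minute 176, minute 183 to minute 204.
Second set merges to minute 36 to minute 109, minute 126 to minute 193, minute 207 to minute 248.
A \ B = minute 32 to minute 36, minute 109 to minute 126, minute 193 to minute 204.
B \ A = minute 54 to minute 105, minute 176 to minute 183, minute 207 to minute 248.
Union of the two gives the symmetric difference.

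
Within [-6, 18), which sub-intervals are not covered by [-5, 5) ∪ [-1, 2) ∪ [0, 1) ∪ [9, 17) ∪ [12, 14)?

Covered (merged): [-5, 5), [9, 17).
Uncovered inside [-6, 18): [-6, -5), [5, 9), [17, 18).

[-6, -5) ∪ [5, 9) ∪ [17, 18)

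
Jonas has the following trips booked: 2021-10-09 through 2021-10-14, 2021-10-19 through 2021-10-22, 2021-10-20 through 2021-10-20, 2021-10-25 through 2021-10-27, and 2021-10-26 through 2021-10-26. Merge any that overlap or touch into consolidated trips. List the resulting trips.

2021-10-19 through 2021-10-22 is disjoint → start new block.
2021-10-20 through 2021-10-20 overlaps/touches 2021-10-19 through 2021-10-22 → extend to 2021-10-19 through 2021-10-22.
2021-10-25 through 2021-10-27 is disjoint → start new block.
2021-10-26 through 2021-10-26 overlaps/touches 2021-10-25 through 2021-10-27 → extend to 2021-10-25 through 2021-10-27.

2021-10-09 through 2021-10-14, 2021-10-19 through 2021-10-22, 2021-10-25 through 2021-10-27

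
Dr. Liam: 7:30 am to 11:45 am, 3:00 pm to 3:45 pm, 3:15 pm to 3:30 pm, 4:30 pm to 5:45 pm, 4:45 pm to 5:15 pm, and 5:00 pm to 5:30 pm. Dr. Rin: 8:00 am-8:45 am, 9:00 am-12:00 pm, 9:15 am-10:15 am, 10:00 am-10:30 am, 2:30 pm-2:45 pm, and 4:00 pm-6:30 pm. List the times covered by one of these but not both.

7:30 am–8:00 am, 8:45 am–9:00 am, 11:45 am–12:00 pm, 2:30 pm–2:45 pm, 3:00 pm–3:45 pm, 4:00 pm–4:30 pm, 5:45 pm–6:30 pm

Merge the first list: 7:30 am–11:45 am, 3:00 pm–3:45 pm, 4:30 pm–5:45 pm.
Merge the second list: 8:00 am–8:45 am, 9:00 am–12:00 pm, 2:30 pm–2:45 pm, 4:00 pm–6:30 pm.
Only in the first: 7:30 am–8:00 am, 8:45 am–9:00 am, 3:00 pm–3:45 pm.
Only in the second: 11:45 am–12:00 pm, 2:30 pm–2:45 pm, 4:00 pm–4:30 pm, 5:45 pm–6:30 pm.
Together these are the periods covered by exactly one.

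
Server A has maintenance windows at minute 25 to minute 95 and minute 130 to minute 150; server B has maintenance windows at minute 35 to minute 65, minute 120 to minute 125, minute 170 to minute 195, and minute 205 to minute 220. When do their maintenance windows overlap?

minute 25 to minute 95 overlaps B on minute 35 to minute 65.
minute 130 to minute 150 falls entirely outside B.

minute 35 to minute 65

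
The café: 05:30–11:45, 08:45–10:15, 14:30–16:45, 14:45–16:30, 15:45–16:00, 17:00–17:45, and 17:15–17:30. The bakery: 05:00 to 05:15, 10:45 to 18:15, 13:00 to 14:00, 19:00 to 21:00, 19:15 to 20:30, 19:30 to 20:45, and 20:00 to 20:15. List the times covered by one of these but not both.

05:00–05:15, 05:30–10:45, 11:45–14:30, 16:45–17:00, 17:45–18:15, 19:00–21:00

Merge the first list: 05:30–11:45, 14:30–16:45, 17:00–17:45.
Merge the second list: 05:00–05:15, 10:45–18:15, 19:00–21:00.
A \ B = 05:30–10:45.
B \ A = 05:00–05:15, 11:45–14:30, 16:45–17:00, 17:45–18:15, 19:00–21:00.
Union of the two gives the symmetric difference.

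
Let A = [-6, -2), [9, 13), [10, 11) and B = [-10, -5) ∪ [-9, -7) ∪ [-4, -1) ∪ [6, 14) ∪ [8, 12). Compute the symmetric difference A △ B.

First set merges to [-6, -2), [9, 13).
Second set merges to [-10, -5), [-4, -1), [6, 14).
Only in the first: [-5, -4).
Only in the second: [-10, -6), [-2, -1), [6, 9), [13, 14).
Together these are the periods covered by exactly one.

[-10, -6) ∪ [-5, -4) ∪ [-2, -1) ∪ [6, 9) ∪ [13, 14)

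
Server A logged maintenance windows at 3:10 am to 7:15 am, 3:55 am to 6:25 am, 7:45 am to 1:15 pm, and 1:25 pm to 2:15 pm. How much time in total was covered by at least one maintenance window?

10 h 25 min

Merged: 3:10 am-7:15 am, 7:45 am-1:15 pm, 1:25 pm-2:15 pm.
Lengths: 4 h 5 min + 5 h 30 min + 50 min = 10 h 25 min.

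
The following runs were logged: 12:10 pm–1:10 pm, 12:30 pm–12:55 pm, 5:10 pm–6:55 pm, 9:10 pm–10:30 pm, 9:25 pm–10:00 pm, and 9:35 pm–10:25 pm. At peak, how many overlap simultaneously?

3

Sweep endpoints in order; track running count of active intervals.
Peak of 3 reached at 9:35 pm.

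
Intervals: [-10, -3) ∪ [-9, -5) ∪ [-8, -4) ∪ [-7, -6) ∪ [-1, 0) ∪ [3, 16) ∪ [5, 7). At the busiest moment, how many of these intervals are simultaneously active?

4

At -7, 4 of the intervals are simultaneously active.
No point has more.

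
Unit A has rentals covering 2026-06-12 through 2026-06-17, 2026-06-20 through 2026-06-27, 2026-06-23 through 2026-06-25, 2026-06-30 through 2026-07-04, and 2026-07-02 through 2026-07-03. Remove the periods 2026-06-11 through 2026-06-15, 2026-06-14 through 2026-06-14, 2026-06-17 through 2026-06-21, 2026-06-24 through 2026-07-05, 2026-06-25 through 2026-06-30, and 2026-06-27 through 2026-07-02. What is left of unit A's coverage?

Merge the first list: 2026-06-12 through 2026-06-17, 2026-06-20 through 2026-06-27, 2026-06-30 through 2026-07-04.
Merge the second list: 2026-06-11 through 2026-06-15, 2026-06-17 through 2026-06-21, 2026-06-24 through 2026-07-05.
2026-06-12 through 2026-06-17 with B removed leaves 2026-06-16 through 2026-06-16.
2026-06-20 through 2026-06-27 with B removed leaves 2026-06-22 through 2026-06-23.
2026-06-30 through 2026-07-04 lies entirely inside B → drops out.

2026-06-16 through 2026-06-16, 2026-06-22 through 2026-06-23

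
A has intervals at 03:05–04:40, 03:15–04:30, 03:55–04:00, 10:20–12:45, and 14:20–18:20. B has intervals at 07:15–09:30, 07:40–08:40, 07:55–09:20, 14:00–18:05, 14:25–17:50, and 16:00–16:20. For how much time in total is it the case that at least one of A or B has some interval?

10 h 35 min

Merge the first list: 03:05–04:40, 10:20–12:45, 14:20–18:20.
Merge the second list: 07:15–09:30, 14:00–18:05.
A ∪ B = 03:05–04:40, 07:15–09:30, 10:20–12:45, 14:00–18:20.
Total: 1 h 35 min + 2 h 15 min + 2 h 25 min + 4 h 20 min = 10 h 35 min.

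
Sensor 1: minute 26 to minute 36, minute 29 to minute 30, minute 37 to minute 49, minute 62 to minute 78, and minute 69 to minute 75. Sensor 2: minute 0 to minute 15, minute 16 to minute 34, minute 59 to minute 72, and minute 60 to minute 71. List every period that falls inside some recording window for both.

minute 26 to minute 34, minute 62 to minute 72

Merge the first list: minute 26 to minute 36, minute 37 to minute 49, minute 62 to minute 78.
Merge the second list: minute 0 to minute 15, minute 16 to minute 34, minute 59 to minute 72.
minute 26 to minute 36 meets the second set on minute 26 to minute 34.
minute 37 to minute 49: no overlap with the second set.
minute 62 to minute 78 meets the second set on minute 62 to minute 72.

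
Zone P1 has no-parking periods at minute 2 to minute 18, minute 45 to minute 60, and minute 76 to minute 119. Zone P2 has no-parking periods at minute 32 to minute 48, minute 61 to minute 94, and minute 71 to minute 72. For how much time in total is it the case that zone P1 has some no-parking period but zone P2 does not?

53 minutes

B, merged: minute 32 to minute 48, minute 61 to minute 94.
A \ B = minute 2 to minute 18, minute 48 to minute 60, minute 94 to minute 119.
Total: 16 minutes + 12 minutes + 25 minutes = 53 minutes.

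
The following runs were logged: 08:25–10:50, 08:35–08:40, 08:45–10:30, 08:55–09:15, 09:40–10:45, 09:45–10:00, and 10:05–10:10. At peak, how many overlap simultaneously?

4

Sweep endpoints in order; track running count of active intervals.
Peak of 4 reached at 09:45.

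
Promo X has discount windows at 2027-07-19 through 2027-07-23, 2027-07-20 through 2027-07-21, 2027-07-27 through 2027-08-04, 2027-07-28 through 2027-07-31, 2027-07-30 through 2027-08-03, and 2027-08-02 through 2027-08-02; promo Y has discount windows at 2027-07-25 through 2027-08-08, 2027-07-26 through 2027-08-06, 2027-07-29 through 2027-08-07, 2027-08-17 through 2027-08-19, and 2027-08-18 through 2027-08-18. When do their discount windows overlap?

A, merged: 2027-07-19 through 2027-07-23, 2027-07-27 through 2027-08-04.
B, merged: 2027-07-25 through 2027-08-08, 2027-08-17 through 2027-08-19.
2027-07-19 through 2027-07-23: no overlap with the second set.
2027-07-27 through 2027-08-04 meets the second set on 2027-07-27 through 2027-08-04.

2027-07-27 through 2027-08-04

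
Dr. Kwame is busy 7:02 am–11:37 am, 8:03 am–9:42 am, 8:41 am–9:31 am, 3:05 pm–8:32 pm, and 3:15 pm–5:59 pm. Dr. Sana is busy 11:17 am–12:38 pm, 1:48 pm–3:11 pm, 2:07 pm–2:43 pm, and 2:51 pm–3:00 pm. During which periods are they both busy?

11:17 am–11:37 am, 3:05 pm–3:11 pm

First set merges to 7:02 am–11:37 am, 3:05 pm–8:32 pm.
Second set merges to 11:17 am–12:38 pm, 1:48 pm–3:11 pm.
7:02 am–11:37 am meets the second set on 11:17 am–11:37 am.
3:05 pm–8:32 pm meets the second set on 3:05 pm–3:11 pm.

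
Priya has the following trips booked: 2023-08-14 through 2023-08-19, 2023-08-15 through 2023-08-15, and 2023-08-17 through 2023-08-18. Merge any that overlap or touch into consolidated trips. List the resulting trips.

2023-08-14 through 2023-08-19

2023-08-15 through 2023-08-15 overlaps/touches 2023-08-14 through 2023-08-19 → extend to 2023-08-14 through 2023-08-19.
2023-08-17 through 2023-08-18 overlaps/touches 2023-08-14 through 2023-08-19 → extend to 2023-08-14 through 2023-08-19.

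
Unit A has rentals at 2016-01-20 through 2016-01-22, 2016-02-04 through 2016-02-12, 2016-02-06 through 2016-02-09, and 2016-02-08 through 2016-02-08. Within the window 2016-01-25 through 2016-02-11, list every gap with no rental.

After merging, the occupied span is 2016-01-20 through 2016-01-22, 2016-02-04 through 2016-02-12.
Complement within 2016-01-25 through 2016-02-11: 2016-01-25 through 2016-02-03.

2016-01-25 through 2016-02-03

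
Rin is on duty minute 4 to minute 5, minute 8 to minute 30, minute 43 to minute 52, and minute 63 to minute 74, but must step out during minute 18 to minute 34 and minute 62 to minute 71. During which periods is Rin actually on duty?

minute 4 to minute 5 is untouched.
minute 8 to minute 30 with B removed leaves minute 8 to minute 18.
minute 43 to minute 52 is untouched.
minute 63 to minute 74 with B removed leaves minute 71 to minute 74.

minute 4 to minute 5, minute 8 to minute 18, minute 43 to minute 52, minute 71 to minute 74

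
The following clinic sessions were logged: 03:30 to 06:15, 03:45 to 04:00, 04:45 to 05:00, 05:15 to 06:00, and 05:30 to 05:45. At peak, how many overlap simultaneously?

3

At 05:30, 3 of the intervals are simultaneously active.
No point has more.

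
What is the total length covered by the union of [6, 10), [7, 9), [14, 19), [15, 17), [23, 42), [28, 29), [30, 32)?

28

Merged: [6, 10), [14, 19), [23, 42).
Lengths: 4 + 5 + 19 = 28.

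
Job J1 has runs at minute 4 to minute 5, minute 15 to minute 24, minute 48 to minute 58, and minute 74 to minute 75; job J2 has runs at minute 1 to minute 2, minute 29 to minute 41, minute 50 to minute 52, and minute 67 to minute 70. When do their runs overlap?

minute 50 to minute 52

minute 4 to minute 5 falls entirely outside B.
minute 15 to minute 24 falls entirely outside B.
minute 48 to minute 58 overlaps B on minute 50 to minute 52.
minute 74 to minute 75 falls entirely outside B.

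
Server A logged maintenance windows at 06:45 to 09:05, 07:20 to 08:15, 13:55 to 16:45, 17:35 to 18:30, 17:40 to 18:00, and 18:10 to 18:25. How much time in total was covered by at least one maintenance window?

Merged: 06:45–09:05, 13:55–16:45, 17:35–18:30.
Lengths: 2 h 20 min + 2 h 50 min + 55 min = 6 h 5 min.

6 h 5 min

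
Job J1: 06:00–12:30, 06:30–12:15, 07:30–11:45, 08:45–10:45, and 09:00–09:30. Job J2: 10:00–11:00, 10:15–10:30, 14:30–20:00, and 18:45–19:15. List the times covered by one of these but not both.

Merge the first list: 06:00-12:30.
Merge the second list: 10:00-11:00, 14:30-20:00.
A but not B: 06:00-10:00, 11:00-12:30.
B but not A: 14:30-20:00.
Combining gives A △ B.

06:00-10:00, 11:00-12:30, 14:30-20:00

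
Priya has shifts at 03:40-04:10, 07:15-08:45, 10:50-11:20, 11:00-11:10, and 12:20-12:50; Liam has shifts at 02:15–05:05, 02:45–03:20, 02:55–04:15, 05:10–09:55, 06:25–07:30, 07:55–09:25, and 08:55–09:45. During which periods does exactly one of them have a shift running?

A, merged: 03:40–04:10, 07:15–08:45, 10:50–11:20, 12:20–12:50.
B, merged: 02:15–05:05, 05:10–09:55.
A \ B = 10:50–11:20, 12:20–12:50.
B \ A = 02:15–03:40, 04:10–05:05, 05:10–07:15, 08:45–09:55.
Union of the two gives the symmetric difference.

02:15–03:40, 04:10–05:05, 05:10–07:15, 08:45–09:55, 10:50–11:20, 12:20–12:50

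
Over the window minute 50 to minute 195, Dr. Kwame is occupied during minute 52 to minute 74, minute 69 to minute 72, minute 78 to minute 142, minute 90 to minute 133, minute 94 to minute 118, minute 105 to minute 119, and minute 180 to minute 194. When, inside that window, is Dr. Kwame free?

minute 50 to minute 52, minute 74 to minute 78, minute 142 to minute 180, minute 194 to minute 195

After merging, the occupied span is minute 52 to minute 74, minute 78 to minute 142, minute 180 to minute 194.
Complement within minute 50 to minute 195: minute 50 to minute 52, minute 74 to minute 78, minute 142 to minute 180, minute 194 to minute 195.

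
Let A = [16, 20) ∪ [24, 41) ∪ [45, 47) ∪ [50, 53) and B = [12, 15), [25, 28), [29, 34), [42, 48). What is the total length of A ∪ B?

33

A ∪ B = [12, 15), [16, 20), [24, 41), [42, 48), [50, 53).
Total: 3 + 4 + 17 + 6 + 3 = 33.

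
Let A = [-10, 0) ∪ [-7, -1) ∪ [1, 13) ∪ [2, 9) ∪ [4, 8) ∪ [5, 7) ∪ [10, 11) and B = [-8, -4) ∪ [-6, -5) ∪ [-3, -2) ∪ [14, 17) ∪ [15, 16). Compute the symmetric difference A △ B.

[-10, -8) ∪ [-4, -3) ∪ [-2, 0) ∪ [1, 13) ∪ [14, 17)

A, merged: [-10, 0), [1, 13).
B, merged: [-8, -4), [-3, -2), [14, 17).
Only in the first: [-10, -8), [-4, -3), [-2, 0), [1, 13).
Only in the second: [14, 17).
Together these are the periods covered by exactly one.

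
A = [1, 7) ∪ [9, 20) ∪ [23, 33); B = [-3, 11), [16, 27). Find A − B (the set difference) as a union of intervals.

[11, 16) ∪ [27, 33)

[1, 7): fully covered by B → removed.
[9, 20) minus B → [11, 16).
[23, 33) minus B → [27, 33).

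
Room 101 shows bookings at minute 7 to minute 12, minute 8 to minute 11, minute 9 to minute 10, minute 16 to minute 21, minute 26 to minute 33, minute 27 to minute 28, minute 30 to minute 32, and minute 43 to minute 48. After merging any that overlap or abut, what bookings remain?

minute 8 to minute 11 overlaps/touches minute 7 to minute 12 → extend to minute 7 to minute 12.
minute 9 to minute 10 overlaps/touches minute 7 to minute 12 → extend to minute 7 to minute 12.
minute 16 to minute 21 is disjoint → start new block.
minute 26 to minute 33 is disjoint → start new block.
minute 27 to minute 28 overlaps/touches minute 26 to minute 33 → extend to minute 26 to minute 33.
minute 30 to minute 32 overlaps/touches minute 26 to minute 33 → extend to minute 26 to minute 33.
minute 43 to minute 48 is disjoint → start new block.

minute 7 to minute 12, minute 16 to minute 21, minute 26 to minute 33, minute 43 to minute 48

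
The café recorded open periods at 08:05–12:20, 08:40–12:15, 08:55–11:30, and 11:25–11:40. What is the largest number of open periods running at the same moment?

4

Sweep endpoints in order; track running count of active intervals.
Peak of 4 reached at 11:25.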